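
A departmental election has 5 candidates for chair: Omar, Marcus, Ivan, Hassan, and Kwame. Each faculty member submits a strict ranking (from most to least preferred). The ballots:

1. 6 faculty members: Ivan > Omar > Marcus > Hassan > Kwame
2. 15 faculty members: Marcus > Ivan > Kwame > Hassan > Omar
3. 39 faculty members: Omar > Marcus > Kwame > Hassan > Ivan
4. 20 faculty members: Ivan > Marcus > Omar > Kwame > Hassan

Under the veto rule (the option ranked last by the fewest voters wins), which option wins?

Marcus

Last-place votes: Omar 15, Marcus 0, Ivan 39, Hassan 20, Kwame 6.
Marcus is ranked last by the fewest voters, so Marcus wins.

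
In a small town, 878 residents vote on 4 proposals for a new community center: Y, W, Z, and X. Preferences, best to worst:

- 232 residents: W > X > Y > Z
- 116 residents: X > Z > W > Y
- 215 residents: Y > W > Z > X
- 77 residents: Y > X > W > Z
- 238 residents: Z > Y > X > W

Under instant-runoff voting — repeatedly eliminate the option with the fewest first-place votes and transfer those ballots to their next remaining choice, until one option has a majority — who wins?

Round 1: Y 292, W 232, Z 238, X 116. Eliminate X.
Round 2: Y 292, W 232, Z 354. Eliminate W.
Round 3: Y 524, Z 354. Y has a majority.

Y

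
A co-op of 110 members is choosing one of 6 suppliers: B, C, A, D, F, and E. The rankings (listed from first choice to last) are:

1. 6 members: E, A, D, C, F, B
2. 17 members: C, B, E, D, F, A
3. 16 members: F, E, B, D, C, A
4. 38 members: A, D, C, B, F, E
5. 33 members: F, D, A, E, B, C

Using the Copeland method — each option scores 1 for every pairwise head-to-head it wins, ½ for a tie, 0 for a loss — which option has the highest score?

B: ties F and E; loses to C, A, and D → score 1.
C: beats B and F; ties E; loses to A and D → score 2.5.
A: beats B, C, and E; loses to D and F → score 3.
D: beats B, C, A, F, and E → score 5.
F: beats A and E; ties B; loses to C and D → score 2.5.
E: ties B and C; loses to A, D, and F → score 1.
D has the best pairwise record.

D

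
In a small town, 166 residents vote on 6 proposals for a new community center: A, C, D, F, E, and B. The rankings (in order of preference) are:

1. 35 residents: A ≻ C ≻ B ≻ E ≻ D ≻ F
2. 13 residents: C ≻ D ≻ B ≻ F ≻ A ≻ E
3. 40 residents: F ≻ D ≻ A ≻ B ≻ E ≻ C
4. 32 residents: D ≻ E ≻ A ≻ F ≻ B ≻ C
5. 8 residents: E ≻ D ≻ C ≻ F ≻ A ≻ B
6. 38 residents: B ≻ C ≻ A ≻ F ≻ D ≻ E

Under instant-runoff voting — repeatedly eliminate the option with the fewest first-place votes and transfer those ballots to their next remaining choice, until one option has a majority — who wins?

D

Round 1: A 35, C 13, D 32, F 40, E 8, B 38. Eliminate E.
Round 2: A 35, C 13, D 40, F 40, B 38. Eliminate C.
Round 3: A 35, D 53, F 40, B 38. Eliminate A.
Round 4: D 53, F 40, B 73. Eliminate F.
Round 5: D 93, B 73. D has a majority.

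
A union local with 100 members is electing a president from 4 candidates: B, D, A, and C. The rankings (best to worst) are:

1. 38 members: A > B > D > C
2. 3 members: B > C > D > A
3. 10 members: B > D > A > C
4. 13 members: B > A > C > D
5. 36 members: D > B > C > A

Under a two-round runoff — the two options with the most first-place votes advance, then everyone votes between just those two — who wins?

A

Round 1 first-place votes: B 26, D 36, A 38, C 0.
A and D advance.
Runoff: A is preferred to D by 51 voters; D by 49.
A wins the runoff.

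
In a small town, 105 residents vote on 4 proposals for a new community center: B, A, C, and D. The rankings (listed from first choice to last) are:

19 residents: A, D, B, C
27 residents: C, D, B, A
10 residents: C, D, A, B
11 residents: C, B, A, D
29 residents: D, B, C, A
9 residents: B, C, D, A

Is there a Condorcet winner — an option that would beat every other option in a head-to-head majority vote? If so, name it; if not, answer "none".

Checking pairwise contests:
D beats B 85–20.
B beats A 76–29.
B beats C 57–48.
C beats D 57–48.
Every option loses at least one head-to-head, so there is no Condorcet winner.

none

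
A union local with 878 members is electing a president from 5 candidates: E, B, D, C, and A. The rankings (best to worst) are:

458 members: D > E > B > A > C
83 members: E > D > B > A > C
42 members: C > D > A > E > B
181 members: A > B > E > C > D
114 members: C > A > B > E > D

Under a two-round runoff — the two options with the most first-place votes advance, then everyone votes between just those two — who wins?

D

Round 1 first-place votes: E 83, B 0, D 458, C 156, A 181.
D and A advance.
Runoff: D is preferred to A by 583 voters; A by 295.
D wins the runoff.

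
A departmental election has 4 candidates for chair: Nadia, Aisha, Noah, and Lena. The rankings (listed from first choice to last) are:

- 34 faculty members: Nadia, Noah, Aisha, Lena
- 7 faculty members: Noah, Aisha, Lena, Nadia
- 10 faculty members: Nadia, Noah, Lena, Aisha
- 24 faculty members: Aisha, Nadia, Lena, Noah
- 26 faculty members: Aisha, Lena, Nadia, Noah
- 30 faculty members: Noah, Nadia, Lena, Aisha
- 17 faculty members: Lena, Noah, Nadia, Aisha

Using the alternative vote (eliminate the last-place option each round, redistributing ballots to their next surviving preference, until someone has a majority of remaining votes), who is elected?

Round 1: Nadia 44, Aisha 50, Noah 37, Lena 17. Eliminate Lena.
Round 2: Nadia 44, Aisha 50, Noah 54. Eliminate Nadia.
Round 3: Aisha 50, Noah 98. Noah has a majority.

Noah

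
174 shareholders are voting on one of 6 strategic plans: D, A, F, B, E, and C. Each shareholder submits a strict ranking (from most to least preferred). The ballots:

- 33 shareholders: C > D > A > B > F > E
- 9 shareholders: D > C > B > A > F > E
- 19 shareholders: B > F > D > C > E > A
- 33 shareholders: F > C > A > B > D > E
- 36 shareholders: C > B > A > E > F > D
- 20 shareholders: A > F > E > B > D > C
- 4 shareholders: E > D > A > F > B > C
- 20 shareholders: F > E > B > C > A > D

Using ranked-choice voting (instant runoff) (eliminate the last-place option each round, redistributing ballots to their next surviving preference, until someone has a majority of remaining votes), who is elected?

Round 1: D 9, A 20, F 53, B 19, E 4, C 69. Eliminate E.
Round 2: D 13, A 20, F 53, B 19, C 69. Eliminate D.
Round 3: A 24, F 53, B 19, C 78. Eliminate B.
Round 4: A 24, F 72, C 78. Eliminate A.
Round 5: F 96, C 78. F has a majority.

F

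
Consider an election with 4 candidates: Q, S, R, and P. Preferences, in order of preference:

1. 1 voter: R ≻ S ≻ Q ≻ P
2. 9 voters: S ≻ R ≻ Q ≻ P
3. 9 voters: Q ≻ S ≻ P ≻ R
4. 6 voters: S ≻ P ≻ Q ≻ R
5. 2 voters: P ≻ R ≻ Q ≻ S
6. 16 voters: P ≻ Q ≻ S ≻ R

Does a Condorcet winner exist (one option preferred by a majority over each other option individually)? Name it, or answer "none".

none

Checking pairwise contests:
P beats Q 24–19.
Q beats S 27–16.
Q beats R 31–12.
S beats P 25–18.
Every option loses at least one head-to-head, so there is no Condorcet winner.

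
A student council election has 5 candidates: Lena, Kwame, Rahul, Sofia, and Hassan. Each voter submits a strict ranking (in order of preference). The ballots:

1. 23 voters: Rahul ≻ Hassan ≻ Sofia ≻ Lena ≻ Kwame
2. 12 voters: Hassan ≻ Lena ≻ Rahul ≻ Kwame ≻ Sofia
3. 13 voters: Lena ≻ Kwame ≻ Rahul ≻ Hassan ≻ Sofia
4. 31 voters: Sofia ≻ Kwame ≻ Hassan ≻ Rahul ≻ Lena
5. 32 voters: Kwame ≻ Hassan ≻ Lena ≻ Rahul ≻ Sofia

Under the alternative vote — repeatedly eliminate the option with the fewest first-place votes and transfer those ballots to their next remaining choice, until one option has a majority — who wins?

Round 1: Lena 13, Kwame 32, Rahul 23, Sofia 31, Hassan 12. Eliminate Hassan.
Round 2: Lena 25, Kwame 32, Rahul 23, Sofia 31. Eliminate Rahul.
Round 3: Lena 25, Kwame 32, Sofia 54. Eliminate Lena.
Round 4: Kwame 57, Sofia 54. Kwame has a majority.

Kwame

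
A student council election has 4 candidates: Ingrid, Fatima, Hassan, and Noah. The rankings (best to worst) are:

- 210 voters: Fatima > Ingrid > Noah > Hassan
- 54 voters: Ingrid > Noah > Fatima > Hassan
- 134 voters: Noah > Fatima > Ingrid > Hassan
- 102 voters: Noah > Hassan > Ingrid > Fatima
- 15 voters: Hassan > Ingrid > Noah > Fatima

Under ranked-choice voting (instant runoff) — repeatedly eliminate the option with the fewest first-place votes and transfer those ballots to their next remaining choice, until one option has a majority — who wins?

Round 1: Ingrid 54, Fatima 210, Hassan 15, Noah 236. Eliminate Hassan.
Round 2: Ingrid 69, Fatima 210, Noah 236. Eliminate Ingrid.
Round 3: Fatima 210, Noah 305. Noah has a majority.

Noah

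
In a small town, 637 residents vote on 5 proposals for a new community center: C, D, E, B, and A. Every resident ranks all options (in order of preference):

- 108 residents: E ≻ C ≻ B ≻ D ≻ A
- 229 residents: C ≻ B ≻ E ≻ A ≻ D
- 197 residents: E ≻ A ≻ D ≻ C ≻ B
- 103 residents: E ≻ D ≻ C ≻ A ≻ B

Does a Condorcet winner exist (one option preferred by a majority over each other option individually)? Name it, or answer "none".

E vs C: 408–229 for E.
E vs D: 637–0 for E.
E vs B: 408–229 for E.
E vs A: 637–0 for E.
E beats every other option head-to-head.

E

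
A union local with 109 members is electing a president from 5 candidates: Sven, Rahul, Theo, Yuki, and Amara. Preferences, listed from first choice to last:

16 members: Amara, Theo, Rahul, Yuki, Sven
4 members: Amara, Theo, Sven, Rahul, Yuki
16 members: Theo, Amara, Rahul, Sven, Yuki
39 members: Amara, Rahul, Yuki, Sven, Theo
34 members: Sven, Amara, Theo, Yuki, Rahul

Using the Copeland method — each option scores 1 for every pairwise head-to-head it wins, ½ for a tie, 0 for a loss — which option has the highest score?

Amara

Sven: beats Theo; loses to Rahul, Yuki, and Amara → score 1.
Rahul: beats Sven and Yuki; loses to Theo and Amara → score 2.
Theo: beats Rahul and Yuki; loses to Sven and Amara → score 2.
Yuki: beats Sven; loses to Rahul, Theo, and Amara → score 1.
Amara: beats Sven, Rahul, Theo, and Yuki → score 4.
Amara has the best pairwise record.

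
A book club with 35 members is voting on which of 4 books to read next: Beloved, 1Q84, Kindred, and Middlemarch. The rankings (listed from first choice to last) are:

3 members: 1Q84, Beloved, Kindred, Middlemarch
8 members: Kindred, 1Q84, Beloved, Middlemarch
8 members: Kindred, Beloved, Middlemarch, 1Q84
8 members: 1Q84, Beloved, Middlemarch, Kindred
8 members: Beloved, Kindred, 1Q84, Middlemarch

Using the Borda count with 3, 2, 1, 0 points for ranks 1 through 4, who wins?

Beloved

Beloved: 3·2 + 8·1 + 8·2 + 8·2 + 8·3 = 70
1Q84: 3·3 + 8·2 + 8·0 + 8·3 + 8·1 = 57
Kindred: 3·1 + 8·3 + 8·3 + 8·0 + 8·2 = 67
Middlemarch: 3·0 + 8·0 + 8·1 + 8·1 + 8·0 = 16
Beloved has the highest Borda score (70).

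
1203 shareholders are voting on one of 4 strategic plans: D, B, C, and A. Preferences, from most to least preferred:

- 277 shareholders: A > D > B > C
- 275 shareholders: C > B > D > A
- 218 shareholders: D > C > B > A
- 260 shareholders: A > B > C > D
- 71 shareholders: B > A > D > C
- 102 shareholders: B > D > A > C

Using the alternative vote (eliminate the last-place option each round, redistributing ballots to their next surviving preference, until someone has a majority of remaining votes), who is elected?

A

Round 1: D 218, B 173, C 275, A 537. Eliminate B.
Round 2: D 320, C 275, A 608. A has a majority.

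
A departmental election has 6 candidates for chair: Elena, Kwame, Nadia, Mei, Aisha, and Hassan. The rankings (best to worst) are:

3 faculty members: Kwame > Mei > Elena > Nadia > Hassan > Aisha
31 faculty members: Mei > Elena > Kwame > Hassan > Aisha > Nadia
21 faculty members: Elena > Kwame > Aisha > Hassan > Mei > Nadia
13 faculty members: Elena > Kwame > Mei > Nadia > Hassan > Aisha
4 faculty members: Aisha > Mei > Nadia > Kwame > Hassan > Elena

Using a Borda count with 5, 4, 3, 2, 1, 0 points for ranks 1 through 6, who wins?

Elena: 3·3 + 31·4 + 21·5 + 13·5 + 4·0 = 303
Kwame: 3·5 + 31·3 + 21·4 + 13·4 + 4·2 = 252
Nadia: 3·2 + 31·0 + 21·0 + 13·2 + 4·3 = 44
Mei: 3·4 + 31·5 + 21·1 + 13·3 + 4·4 = 243
Aisha: 3·0 + 31·1 + 21·3 + 13·0 + 4·5 = 114
Hassan: 3·1 + 31·2 + 21·2 + 13·1 + 4·1 = 124
Elena has the highest Borda score (303).

Elena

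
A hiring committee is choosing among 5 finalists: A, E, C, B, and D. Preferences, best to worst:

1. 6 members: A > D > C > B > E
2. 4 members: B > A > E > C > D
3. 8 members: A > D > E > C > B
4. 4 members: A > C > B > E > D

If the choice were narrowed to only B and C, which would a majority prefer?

Voters preferring B to C: 4; preferring C to B: 18.
C wins the head-to-head.

C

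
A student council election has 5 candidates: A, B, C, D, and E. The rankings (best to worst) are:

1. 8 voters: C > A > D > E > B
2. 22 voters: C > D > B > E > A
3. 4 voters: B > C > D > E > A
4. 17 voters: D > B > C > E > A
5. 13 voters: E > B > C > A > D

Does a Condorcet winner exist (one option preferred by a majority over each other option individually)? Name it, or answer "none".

none

Checking pairwise contests:
B beats A 56–8.
D beats B 47–17.
B beats C 34–30.
C beats D 47–17.
B beats E 43–21.
Every option loses at least one head-to-head, so there is no Condorcet winner.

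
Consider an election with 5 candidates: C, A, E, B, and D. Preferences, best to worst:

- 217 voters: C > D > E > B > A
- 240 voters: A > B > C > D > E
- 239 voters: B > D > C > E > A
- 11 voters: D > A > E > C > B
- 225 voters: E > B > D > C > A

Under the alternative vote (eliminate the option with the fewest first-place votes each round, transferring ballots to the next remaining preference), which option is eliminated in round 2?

C

Round 1: C 217, A 240, E 225, B 239, D 11. Eliminate D.
Round 2: C 217, A 251, E 225, B 239. Eliminate C.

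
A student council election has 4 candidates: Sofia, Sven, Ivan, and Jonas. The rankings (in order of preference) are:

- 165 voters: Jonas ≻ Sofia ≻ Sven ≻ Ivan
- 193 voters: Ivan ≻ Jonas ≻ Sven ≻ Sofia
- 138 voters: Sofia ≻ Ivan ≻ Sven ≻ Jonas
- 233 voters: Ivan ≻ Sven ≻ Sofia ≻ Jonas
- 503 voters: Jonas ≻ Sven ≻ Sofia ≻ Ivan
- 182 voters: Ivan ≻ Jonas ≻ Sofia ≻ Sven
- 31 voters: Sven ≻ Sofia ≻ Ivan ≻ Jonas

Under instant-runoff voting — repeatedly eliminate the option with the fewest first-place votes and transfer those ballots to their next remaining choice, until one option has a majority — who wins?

Ivan

Round 1: Sofia 138, Sven 31, Ivan 608, Jonas 668. Eliminate Sven.
Round 2: Sofia 169, Ivan 608, Jonas 668. Eliminate Sofia.
Round 3: Ivan 777, Jonas 668. Ivan has a majority.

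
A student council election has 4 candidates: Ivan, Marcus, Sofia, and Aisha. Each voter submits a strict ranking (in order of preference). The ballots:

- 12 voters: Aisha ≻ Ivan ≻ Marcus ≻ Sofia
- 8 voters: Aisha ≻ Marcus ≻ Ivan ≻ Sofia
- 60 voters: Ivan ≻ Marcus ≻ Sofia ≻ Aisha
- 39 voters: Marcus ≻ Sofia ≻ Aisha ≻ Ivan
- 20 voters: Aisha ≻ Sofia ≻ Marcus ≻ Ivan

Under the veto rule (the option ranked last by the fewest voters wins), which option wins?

Last-place votes: Ivan 59, Marcus 0, Sofia 20, Aisha 60.
Marcus is ranked last by the fewest voters, so Marcus wins.

Marcus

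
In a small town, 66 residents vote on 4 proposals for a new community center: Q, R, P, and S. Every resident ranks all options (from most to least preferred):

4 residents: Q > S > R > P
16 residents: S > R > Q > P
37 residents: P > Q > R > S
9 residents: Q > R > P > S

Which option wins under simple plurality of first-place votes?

First-place votes: Q 13, R 0, P 37, S 16.
P has the most first-place votes.

P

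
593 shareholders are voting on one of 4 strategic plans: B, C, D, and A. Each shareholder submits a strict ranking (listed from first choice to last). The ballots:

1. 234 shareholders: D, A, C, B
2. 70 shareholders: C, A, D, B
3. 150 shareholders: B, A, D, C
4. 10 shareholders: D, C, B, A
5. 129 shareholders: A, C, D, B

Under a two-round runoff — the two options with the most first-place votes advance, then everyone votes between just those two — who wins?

D

Round 1 first-place votes: B 150, C 70, D 244, A 129.
D and B advance.
Runoff: D is preferred to B by 443 voters; B by 150.
D wins the runoff.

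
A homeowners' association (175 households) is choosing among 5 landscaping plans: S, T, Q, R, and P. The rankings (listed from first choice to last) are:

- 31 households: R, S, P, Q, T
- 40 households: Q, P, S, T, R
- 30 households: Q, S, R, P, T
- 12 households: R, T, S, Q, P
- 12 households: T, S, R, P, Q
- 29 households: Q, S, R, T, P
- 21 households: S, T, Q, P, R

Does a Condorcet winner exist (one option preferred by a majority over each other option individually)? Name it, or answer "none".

Q vs S: 99–76 for Q.
Q vs T: 130–45 for Q.
Q vs R: 120–55 for Q.
Q vs P: 132–43 for Q.
Q beats every other option head-to-head.

Q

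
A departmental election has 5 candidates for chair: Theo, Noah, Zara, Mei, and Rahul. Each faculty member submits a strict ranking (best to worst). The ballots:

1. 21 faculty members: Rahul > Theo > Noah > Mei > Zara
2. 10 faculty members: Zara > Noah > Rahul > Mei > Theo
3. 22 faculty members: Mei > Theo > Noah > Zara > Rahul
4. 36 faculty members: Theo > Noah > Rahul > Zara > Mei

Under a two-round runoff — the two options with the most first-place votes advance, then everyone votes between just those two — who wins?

Theo

Round 1 first-place votes: Theo 36, Noah 0, Zara 10, Mei 22, Rahul 21.
Theo and Mei advance.
Runoff: Theo is preferred to Mei by 57 voters; Mei by 32.
Theo wins the runoff.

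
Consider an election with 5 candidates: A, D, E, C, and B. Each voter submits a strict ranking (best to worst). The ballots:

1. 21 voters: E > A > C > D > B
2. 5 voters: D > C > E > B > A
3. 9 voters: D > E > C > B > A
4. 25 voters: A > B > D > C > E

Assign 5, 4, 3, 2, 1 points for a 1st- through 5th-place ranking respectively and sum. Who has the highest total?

A: 21·4 + 5·1 + 9·1 + 25·5 = 223
D: 21·2 + 5·5 + 9·5 + 25·3 = 187
E: 21·5 + 5·3 + 9·4 + 25·1 = 181
C: 21·3 + 5·4 + 9·3 + 25·2 = 160
B: 21·1 + 5·2 + 9·2 + 25·4 = 149
A has the highest Borda score (223).

A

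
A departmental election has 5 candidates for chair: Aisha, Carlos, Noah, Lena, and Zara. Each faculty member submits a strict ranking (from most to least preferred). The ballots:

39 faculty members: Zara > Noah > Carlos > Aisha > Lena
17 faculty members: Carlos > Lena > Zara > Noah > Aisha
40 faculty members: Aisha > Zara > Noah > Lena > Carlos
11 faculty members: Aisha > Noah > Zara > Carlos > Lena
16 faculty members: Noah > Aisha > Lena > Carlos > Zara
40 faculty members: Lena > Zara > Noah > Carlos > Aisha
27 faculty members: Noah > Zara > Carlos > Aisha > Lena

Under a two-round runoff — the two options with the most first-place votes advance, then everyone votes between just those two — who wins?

Round 1 first-place votes: Aisha 51, Carlos 17, Noah 43, Lena 40, Zara 39.
Aisha and Noah advance.
Runoff: Aisha is preferred to Noah by 51 voters; Noah by 139.
Noah wins the runoff.

Noah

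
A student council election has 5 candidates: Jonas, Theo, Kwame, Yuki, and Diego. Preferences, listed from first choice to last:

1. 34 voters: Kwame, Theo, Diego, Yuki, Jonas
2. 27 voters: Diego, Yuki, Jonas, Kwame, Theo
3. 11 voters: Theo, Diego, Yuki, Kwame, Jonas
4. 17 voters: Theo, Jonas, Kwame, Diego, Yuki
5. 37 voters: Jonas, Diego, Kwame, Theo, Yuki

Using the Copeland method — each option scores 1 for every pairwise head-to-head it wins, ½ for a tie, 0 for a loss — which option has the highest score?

Diego

Jonas: beats Theo and Kwame; loses to Yuki and Diego → score 2.
Theo: beats Yuki; loses to Jonas, Kwame, and Diego → score 1.
Kwame: beats Theo and Yuki; loses to Jonas and Diego → score 2.
Yuki: beats Jonas; loses to Theo, Kwame, and Diego → score 1.
Diego: beats Jonas, Theo, Kwame, and Yuki → score 4.
Diego has the best pairwise record.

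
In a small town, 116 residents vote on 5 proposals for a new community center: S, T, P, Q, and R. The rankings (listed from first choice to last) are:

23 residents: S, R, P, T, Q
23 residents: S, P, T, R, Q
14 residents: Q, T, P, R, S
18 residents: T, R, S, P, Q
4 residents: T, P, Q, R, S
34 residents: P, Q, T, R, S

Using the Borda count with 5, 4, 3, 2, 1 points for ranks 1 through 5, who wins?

P

S: 23·5 + 23·5 + 14·1 + 18·3 + 4·1 + 34·1 = 336
T: 23·2 + 23·3 + 14·4 + 18·5 + 4·5 + 34·3 = 383
P: 23·3 + 23·4 + 14·3 + 18·2 + 4·4 + 34·5 = 425
Q: 23·1 + 23·1 + 14·5 + 18·1 + 4·3 + 34·4 = 282
R: 23·4 + 23·2 + 14·2 + 18·4 + 4·2 + 34·2 = 314
P has the highest Borda score (425).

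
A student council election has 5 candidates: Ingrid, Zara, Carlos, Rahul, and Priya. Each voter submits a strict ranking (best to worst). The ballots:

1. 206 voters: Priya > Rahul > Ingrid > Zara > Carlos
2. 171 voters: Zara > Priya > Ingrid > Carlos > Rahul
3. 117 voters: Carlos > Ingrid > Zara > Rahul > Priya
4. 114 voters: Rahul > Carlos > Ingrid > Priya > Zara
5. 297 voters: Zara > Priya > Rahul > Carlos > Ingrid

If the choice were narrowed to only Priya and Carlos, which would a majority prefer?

Priya

Voters preferring Priya to Carlos: 674; preferring Carlos to Priya: 231.
Priya wins the head-to-head.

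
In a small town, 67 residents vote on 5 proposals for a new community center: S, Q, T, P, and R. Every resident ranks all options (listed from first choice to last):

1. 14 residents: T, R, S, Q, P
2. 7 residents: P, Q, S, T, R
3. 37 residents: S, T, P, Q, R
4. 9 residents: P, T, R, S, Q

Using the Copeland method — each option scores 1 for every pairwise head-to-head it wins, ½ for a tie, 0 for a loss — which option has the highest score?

S

S: beats Q, T, P, and R → score 4.
Q: beats R; loses to S, T, and P → score 1.
T: beats Q, P, and R; loses to S → score 3.
P: beats Q and R; loses to S and T → score 2.
R: loses to S, Q, T, and P → score 0.
S has the best pairwise record.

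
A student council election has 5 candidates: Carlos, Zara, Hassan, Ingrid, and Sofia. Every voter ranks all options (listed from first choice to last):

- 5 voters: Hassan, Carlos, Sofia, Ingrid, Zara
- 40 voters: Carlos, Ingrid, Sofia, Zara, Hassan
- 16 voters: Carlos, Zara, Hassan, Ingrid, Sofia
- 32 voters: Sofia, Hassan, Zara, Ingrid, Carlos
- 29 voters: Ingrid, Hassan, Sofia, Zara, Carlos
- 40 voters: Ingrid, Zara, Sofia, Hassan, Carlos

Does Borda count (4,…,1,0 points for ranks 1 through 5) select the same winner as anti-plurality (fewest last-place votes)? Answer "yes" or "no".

Borda — scores: Carlos 239, Zara 301, Hassan 275, Ingrid 449, Sofia 356. Winner: Ingrid.
Anti-plurality — last-place votes: Carlos 101, Zara 5, Hassan 40, Ingrid 0, Sofia 16. Winner: Ingrid.
The two methods agree.

yes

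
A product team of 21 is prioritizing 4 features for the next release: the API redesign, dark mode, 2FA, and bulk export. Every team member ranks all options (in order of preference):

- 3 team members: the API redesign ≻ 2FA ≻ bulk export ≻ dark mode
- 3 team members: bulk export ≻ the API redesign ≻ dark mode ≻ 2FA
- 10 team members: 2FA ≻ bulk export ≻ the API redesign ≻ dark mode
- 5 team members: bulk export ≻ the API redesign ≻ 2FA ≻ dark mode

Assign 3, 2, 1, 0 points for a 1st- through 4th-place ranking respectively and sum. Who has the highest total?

the API redesign: 3·3 + 3·2 + 10·1 + 5·2 = 35
dark mode: 3·0 + 3·1 + 10·0 + 5·0 = 3
2FA: 3·2 + 3·0 + 10·3 + 5·1 = 41
bulk export: 3·1 + 3·3 + 10·2 + 5·3 = 47
bulk export has the highest Borda score (47).

bulk export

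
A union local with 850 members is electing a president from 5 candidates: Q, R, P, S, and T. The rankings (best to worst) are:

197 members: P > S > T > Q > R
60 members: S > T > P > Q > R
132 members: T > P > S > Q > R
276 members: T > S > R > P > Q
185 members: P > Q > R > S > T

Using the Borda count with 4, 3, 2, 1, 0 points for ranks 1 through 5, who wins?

Q: 197·1 + 60·1 + 132·1 + 276·0 + 185·3 = 944
R: 197·0 + 60·0 + 132·0 + 276·2 + 185·2 = 922
P: 197·4 + 60·2 + 132·3 + 276·1 + 185·4 = 2320
S: 197·3 + 60·4 + 132·2 + 276·3 + 185·1 = 2108
T: 197·2 + 60·3 + 132·4 + 276·4 + 185·0 = 2206
P has the highest Borda score (2320).

P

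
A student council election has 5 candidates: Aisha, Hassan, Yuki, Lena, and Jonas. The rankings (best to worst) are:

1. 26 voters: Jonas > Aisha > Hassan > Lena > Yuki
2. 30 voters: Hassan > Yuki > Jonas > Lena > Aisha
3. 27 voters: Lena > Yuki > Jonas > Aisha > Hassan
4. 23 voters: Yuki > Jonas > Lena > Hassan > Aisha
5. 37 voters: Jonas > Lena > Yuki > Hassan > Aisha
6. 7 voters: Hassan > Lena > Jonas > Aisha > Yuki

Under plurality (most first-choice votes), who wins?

First-place votes: Aisha 0, Hassan 37, Yuki 23, Lena 27, Jonas 63.
Jonas has the most first-place votes.

Jonas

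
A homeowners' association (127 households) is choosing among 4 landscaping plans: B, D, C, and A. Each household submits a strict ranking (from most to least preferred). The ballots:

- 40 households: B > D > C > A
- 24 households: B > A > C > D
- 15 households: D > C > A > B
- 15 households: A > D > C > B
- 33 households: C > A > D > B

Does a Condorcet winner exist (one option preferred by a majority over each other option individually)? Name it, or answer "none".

B

B vs D: 64–63 for B.
B vs C: 64–63 for B.
B vs A: 64–63 for B.
B beats every other option head-to-head.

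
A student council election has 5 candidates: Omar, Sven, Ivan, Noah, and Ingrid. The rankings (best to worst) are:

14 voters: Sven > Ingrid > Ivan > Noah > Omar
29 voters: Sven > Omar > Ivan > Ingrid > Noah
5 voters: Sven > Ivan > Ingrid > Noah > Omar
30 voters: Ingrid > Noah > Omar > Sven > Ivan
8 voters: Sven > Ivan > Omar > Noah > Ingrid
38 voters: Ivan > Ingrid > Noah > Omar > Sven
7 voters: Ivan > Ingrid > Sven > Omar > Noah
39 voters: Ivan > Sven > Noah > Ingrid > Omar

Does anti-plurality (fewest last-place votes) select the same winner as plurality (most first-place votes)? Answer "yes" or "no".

no

Anti-plurality — last-place votes: Omar 58, Sven 38, Ivan 30, Noah 36, Ingrid 8. Winner: Ingrid.
Plurality — first-place votes: Omar 0, Sven 56, Ivan 84, Noah 0, Ingrid 30. Winner: Ivan.
The two methods disagree.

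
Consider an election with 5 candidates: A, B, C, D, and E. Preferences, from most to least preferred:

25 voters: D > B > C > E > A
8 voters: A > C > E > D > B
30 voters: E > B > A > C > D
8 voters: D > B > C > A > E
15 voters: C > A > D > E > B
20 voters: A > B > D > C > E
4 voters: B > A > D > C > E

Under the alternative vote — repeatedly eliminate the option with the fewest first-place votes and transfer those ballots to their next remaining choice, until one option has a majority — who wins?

Round 1: A 28, B 4, C 15, D 33, E 30. Eliminate B.
Round 2: A 32, C 15, D 33, E 30. Eliminate C.
Round 3: A 47, D 33, E 30. Eliminate E.
Round 4: A 77, D 33. A has a majority.

A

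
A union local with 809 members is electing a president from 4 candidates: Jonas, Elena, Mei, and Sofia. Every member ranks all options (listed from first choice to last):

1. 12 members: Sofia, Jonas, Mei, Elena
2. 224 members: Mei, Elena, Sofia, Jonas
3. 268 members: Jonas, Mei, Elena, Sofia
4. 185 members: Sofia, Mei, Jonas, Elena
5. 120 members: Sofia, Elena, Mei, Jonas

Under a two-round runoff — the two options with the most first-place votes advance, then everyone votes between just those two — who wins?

Round 1 first-place votes: Jonas 268, Elena 0, Mei 224, Sofia 317.
Sofia and Jonas advance.
Runoff: Sofia is preferred to Jonas by 541 voters; Jonas by 268.
Sofia wins the runoff.

Sofia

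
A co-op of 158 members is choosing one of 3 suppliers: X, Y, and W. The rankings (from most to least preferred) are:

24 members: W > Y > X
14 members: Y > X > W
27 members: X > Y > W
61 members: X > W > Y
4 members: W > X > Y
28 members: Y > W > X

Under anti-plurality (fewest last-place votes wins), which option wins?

Last-place votes: X 52, Y 65, W 41.
W is ranked last by the fewest voters, so W wins.

W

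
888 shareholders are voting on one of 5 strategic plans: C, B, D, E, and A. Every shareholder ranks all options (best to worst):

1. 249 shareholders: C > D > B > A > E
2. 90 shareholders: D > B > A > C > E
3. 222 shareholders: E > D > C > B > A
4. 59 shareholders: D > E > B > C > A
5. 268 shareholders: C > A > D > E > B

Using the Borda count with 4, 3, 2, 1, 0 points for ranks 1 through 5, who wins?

C: 249·4 + 90·1 + 222·2 + 59·1 + 268·4 = 2661
B: 249·2 + 90·3 + 222·1 + 59·2 + 268·0 = 1108
D: 249·3 + 90·4 + 222·3 + 59·4 + 268·2 = 2545
E: 249·0 + 90·0 + 222·4 + 59·3 + 268·1 = 1333
A: 249·1 + 90·2 + 222·0 + 59·0 + 268·3 = 1233
C has the highest Borda score (2661).

C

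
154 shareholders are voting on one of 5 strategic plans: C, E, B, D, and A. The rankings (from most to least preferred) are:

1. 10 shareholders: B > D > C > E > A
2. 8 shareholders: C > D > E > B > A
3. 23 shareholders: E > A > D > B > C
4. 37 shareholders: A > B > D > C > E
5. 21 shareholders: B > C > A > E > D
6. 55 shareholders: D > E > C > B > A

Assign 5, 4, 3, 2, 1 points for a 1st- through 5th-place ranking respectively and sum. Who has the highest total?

C: 10·3 + 8·5 + 23·1 + 37·2 + 21·4 + 55·3 = 416
E: 10·2 + 8·3 + 23·5 + 37·1 + 21·2 + 55·4 = 458
B: 10·5 + 8·2 + 23·2 + 37·4 + 21·5 + 55·2 = 475
D: 10·4 + 8·4 + 23·3 + 37·3 + 21·1 + 55·5 = 548
A: 10·1 + 8·1 + 23·4 + 37·5 + 21·3 + 55·1 = 413
D has the highest Borda score (548).

D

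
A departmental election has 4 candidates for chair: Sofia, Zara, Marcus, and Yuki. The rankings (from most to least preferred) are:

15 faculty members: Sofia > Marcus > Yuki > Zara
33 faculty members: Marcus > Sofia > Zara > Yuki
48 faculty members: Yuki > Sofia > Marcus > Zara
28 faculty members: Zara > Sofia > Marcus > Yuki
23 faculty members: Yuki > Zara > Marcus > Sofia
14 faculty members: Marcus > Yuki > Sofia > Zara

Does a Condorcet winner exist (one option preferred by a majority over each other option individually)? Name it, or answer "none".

none

Checking pairwise contests:
Yuki beats Sofia 85–76.
Sofia beats Zara 110–51.
Sofia beats Marcus 91–70.
Marcus beats Yuki 90–71.
Every option loses at least one head-to-head, so there is no Condorcet winner.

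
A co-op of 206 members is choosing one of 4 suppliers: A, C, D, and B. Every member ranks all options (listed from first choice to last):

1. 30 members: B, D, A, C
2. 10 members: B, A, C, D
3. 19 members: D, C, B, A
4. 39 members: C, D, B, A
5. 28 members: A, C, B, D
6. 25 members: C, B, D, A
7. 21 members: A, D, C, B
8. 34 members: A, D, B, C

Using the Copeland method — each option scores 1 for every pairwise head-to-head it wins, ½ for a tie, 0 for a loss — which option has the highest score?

A: beats C; loses to D and B → score 1.
C: beats B; loses to A and D → score 1.
D: beats A, C, and B → score 3.
B: beats A; loses to C and D → score 1.
D has the best pairwise record.

D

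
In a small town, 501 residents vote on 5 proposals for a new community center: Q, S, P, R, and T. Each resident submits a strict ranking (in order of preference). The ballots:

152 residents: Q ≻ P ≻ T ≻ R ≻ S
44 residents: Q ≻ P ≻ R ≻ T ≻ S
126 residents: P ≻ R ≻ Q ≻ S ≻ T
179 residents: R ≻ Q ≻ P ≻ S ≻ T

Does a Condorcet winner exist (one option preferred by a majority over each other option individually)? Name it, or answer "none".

none

Checking pairwise contests:
R beats Q 305–196.
Q beats S 501–0.
Q beats P 375–126.
P beats R 322–179.
Q beats T 501–0.
Every option loses at least one head-to-head, so there is no Condorcet winner.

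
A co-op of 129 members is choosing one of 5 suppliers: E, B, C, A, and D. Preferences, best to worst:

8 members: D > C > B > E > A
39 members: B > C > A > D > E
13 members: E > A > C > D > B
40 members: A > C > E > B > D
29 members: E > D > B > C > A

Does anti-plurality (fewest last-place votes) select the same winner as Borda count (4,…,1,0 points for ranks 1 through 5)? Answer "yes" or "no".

yes

Anti-plurality — last-place votes: E 39, B 13, C 0, A 37, D 40. Winner: C.
Borda — scores: E 256, B 270, C 316, A 277, D 171. Winner: C.
The two methods agree.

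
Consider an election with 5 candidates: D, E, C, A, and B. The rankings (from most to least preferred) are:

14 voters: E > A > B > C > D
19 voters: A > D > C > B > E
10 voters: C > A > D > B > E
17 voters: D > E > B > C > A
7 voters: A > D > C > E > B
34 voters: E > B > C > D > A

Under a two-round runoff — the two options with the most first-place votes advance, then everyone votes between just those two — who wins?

Round 1 first-place votes: D 17, E 48, C 10, A 26, B 0.
E and A advance.
Runoff: E is preferred to A by 65 voters; A by 36.
E wins the runoff.

E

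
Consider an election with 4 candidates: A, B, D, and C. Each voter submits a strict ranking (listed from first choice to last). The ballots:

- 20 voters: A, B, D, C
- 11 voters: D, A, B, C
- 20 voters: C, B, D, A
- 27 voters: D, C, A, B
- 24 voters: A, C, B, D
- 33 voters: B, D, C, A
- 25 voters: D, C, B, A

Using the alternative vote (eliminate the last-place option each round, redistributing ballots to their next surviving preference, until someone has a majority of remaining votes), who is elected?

Round 1: A 44, B 33, D 63, C 20. Eliminate C.
Round 2: A 44, B 53, D 63. Eliminate A.
Round 3: B 97, D 63. B has a majority.

B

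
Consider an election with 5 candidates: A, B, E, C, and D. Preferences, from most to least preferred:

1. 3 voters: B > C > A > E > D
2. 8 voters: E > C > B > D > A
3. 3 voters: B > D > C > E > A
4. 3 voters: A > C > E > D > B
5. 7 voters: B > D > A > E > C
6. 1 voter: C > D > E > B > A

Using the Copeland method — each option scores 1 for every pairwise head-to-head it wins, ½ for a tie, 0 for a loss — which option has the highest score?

A: beats E; loses to B, C, and D → score 1.
B: beats A, E, C, and D → score 4.
E: beats C and D; loses to A and B → score 2.
C: beats A and D; loses to B and E → score 2.
D: beats A; loses to B, E, and C → score 1.
B has the best pairwise record.

B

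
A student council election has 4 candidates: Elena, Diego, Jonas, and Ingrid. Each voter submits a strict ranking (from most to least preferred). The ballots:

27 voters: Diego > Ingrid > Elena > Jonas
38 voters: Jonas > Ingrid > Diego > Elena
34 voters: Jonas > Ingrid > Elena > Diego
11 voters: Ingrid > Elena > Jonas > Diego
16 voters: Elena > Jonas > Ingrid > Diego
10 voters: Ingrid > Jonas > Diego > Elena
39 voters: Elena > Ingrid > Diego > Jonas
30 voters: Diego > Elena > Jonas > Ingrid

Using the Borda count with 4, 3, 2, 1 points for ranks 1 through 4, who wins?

Ingrid

Elena: 27·2 + 38·1 + 34·2 + 11·3 + 16·4 + 10·1 + 39·4 + 30·3 = 513
Diego: 27·4 + 38·2 + 34·1 + 11·1 + 16·1 + 10·2 + 39·2 + 30·4 = 463
Jonas: 27·1 + 38·4 + 34·4 + 11·2 + 16·3 + 10·3 + 39·1 + 30·2 = 514
Ingrid: 27·3 + 38·3 + 34·3 + 11·4 + 16·2 + 10·4 + 39·3 + 30·1 = 560
Ingrid has the highest Borda score (560).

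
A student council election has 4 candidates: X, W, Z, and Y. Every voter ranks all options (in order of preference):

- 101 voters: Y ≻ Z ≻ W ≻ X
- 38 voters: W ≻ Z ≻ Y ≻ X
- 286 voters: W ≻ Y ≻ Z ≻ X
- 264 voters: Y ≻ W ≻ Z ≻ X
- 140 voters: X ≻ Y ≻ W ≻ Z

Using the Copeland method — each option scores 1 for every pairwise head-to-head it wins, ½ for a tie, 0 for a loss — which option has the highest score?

X: loses to W, Z, and Y → score 0.
W: beats X and Z; loses to Y → score 2.
Z: beats X; loses to W and Y → score 1.
Y: beats X, W, and Z → score 3.
Y has the best pairwise record.

Y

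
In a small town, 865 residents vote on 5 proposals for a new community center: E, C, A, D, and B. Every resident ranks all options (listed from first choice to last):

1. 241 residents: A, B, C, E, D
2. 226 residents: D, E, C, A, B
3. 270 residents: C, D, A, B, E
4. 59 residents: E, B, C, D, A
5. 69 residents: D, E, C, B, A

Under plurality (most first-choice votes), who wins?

First-place votes: E 59, C 270, A 241, D 295, B 0.
D has the most first-place votes.

D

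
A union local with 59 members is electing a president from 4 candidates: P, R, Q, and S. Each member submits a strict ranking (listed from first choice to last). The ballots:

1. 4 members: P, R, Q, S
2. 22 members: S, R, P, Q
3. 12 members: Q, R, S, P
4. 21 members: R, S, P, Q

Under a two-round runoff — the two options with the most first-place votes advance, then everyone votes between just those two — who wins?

Round 1 first-place votes: P 4, R 21, Q 12, S 22.
S and R advance.
Runoff: S is preferred to R by 22 voters; R by 37.
R wins the runoff.

R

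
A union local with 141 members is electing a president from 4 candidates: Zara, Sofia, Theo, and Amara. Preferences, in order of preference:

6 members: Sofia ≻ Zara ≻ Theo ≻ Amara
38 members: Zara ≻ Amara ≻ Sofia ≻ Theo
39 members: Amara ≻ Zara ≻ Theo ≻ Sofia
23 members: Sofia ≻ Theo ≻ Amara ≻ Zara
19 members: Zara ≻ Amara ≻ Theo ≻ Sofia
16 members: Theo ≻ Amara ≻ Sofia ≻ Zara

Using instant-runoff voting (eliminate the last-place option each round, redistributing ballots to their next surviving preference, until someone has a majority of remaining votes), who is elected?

Round 1: Zara 57, Sofia 29, Theo 16, Amara 39. Eliminate Theo.
Round 2: Zara 57, Sofia 29, Amara 55. Eliminate Sofia.
Round 3: Zara 63, Amara 78. Amara has a majority.

Amara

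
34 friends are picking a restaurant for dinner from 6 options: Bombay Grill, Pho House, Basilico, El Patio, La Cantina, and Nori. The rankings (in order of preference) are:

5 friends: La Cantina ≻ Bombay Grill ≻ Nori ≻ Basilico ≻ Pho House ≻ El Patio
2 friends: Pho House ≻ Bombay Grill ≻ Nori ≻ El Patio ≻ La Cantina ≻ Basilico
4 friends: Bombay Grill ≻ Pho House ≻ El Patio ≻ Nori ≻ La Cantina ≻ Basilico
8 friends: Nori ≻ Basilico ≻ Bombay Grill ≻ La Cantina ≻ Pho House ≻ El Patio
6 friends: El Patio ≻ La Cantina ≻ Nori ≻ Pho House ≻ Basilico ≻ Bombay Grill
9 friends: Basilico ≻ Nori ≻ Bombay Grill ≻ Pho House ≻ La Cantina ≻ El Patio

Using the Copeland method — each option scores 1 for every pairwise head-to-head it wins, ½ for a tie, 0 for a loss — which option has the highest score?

Bombay Grill: beats Pho House, El Patio, and La Cantina; loses to Basilico and Nori → score 3.
Pho House: beats El Patio; loses to Bombay Grill, Basilico, La Cantina, and Nori → score 1.
Basilico: beats Bombay Grill, Pho House, and El Patio; ties La Cantina; loses to Nori → score 3.5.
El Patio: loses to Bombay Grill, Pho House, Basilico, La Cantina, and Nori → score 0.
La Cantina: beats Pho House and El Patio; ties Basilico; loses to Bombay Grill and Nori → score 2.5.
Nori: beats Bombay Grill, Pho House, Basilico, El Patio, and La Cantina → score 5.
Nori has the best pairwise record.

Nori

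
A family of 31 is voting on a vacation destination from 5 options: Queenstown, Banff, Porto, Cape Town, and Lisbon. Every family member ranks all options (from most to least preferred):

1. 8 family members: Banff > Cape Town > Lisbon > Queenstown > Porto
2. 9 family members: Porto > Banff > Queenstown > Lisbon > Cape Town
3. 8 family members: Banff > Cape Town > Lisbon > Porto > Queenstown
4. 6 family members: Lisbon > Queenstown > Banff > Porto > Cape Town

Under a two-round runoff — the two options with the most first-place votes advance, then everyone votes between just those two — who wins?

Banff

Round 1 first-place votes: Queenstown 0, Banff 16, Porto 9, Cape Town 0, Lisbon 6.
Banff and Porto advance.
Runoff: Banff is preferred to Porto by 22 voters; Porto by 9.
Banff wins the runoff.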